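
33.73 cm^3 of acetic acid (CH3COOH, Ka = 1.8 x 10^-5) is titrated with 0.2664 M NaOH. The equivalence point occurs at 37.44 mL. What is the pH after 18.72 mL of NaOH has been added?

4.74

18.72 mL is exactly half the equivalence volume (37.44/2), i.e. the half-equivalence point.
There, n(HA) = n(A^-), so pH = pKa = -log(1.8 x 10^-5) = 4.74.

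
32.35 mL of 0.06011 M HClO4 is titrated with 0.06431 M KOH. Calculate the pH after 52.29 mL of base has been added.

n(acid) = 0.06011 x 0.03235 = 0.001945 mol; n(KOH) added = 0.06431 x 0.05229 = 0.003363 mol.
Base is in excess by 0.003363 - 0.001945 = 0.001418 mol in a total volume of 0.08464 L.
[OH^-] = 0.001418/0.08464 = 0.01676 M, so pOH = 1.78 and pH = 14.00 - 1.78 = 12.22.

12.22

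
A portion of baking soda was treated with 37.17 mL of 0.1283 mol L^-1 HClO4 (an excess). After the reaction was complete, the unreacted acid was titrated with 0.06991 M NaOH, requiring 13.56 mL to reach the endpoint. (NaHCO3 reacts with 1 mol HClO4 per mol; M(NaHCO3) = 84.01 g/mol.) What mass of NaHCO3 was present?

0.321 g

Total n(HClO4) added = 0.1283 x 0.03717 = 0.004769 mol.
n(NaOH) used = 0.06991 x 0.01356 = 0.0009480 mol, which equals the excess n(HClO4).
So n(HClO4) consumed by the sample = 0.004769 - 0.0009480 = 0.003821 mol.
n(NaHCO3) = 0.003821 / 1 = 0.003821 mol.
mass = 0.003821 mol x 84.01 g/mol = 0.321 g.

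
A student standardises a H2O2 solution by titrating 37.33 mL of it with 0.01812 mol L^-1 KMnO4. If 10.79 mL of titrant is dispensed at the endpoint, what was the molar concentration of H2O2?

0.0131 M

n(KMnO4) = 0.01812 x 0.01079 = 0.0001955 mol.
From the balanced equation, 2 mol KMnO4 reacts with 5 mol H2O2, so n(H2O2) = 0.0001955 x 5/2 = 0.0004888 mol.
[H2O2] = 0.0004888 / 0.03733 L = 0.0131 M.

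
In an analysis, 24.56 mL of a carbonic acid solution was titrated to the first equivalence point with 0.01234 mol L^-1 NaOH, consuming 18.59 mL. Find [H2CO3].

0.00934 M

n(NaOH) = 0.01234 x 0.01859 = 0.0002294 mol.
At the first equivalence point, 1 mol OH^- react per mol H2CO3, so n(H2CO3) = 0.0002294 / 1 = 0.0002294 mol.
[H2CO3] = 0.0002294 / 0.02456 L = 0.00934 M.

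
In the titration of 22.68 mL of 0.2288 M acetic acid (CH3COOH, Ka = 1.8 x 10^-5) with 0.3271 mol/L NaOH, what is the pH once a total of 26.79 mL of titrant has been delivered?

12.86

n(acid) = 0.2288 x 0.02268 = 0.005189 mol; n(NaOH) added = 0.3271 x 0.02679 = 0.008763 mol.
Base is in excess by 0.008763 - 0.005189 = 0.003574 mol in a total volume of 0.04947 L.
[OH^-] = 0.003574/0.04947 = 0.07224 M, so pOH = 1.14 and pH = 14.00 - 1.14 = 12.86.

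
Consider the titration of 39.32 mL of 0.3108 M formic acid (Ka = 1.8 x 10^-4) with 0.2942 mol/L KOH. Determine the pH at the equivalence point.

n(HCOOH) = 0.3108 x 0.03932 = 0.01222 mol; V(KOH) at equivalence = 0.01222/0.2942 = 0.04154 L.
At equivalence all the acid is converted to HCOO-; total volume = 0.03932 + 0.04154 = 0.08086 L, so [HCOO-] = 0.01222/0.08086 = 0.1511 M.
Kb = Kw/Ka = 1.0e-14 / 1.8 x 10^-4 = 5.56e-11.
[OH^-] = sqrt(Kb x [HCOO-]) = sqrt(5.56e-11 x 0.1511) = 2.90e-6 M.
pOH = 5.54, so pH = 14.00 - 5.54 = 8.46.

8.46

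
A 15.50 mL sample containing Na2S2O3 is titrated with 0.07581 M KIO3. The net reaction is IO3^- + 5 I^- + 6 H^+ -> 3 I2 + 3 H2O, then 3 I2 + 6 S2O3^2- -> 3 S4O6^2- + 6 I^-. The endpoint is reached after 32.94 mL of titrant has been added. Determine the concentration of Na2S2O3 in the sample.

n(KIO3) = 0.07581 x 0.03294 = 0.002497 mol.
From the balanced equation, 1 mol KIO3 reacts with 6 mol Na2S2O3, so n(Na2S2O3) = 0.002497 x 6/1 = 0.01498 mol.
[Na2S2O3] = 0.01498 / 0.01550 L = 0.967 M.

0.967 M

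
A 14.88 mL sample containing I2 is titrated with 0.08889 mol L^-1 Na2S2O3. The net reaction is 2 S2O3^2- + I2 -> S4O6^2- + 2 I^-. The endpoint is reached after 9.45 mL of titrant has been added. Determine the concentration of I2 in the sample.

0.0282 M

n(Na2S2O3) = 0.08889 x 0.009450 = 0.0008400 mol.
From the balanced equation, 2 mol Na2S2O3 reacts with 1 mol I2, so n(I2) = 0.0008400 x 1/2 = 0.0004200 mol.
[I2] = 0.0004200 / 0.01488 L = 0.0282 M.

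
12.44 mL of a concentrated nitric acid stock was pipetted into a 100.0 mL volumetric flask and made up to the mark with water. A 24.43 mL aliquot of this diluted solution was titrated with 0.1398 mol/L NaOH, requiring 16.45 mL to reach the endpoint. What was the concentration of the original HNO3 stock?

0.757 M

n(NaOH) = 0.1398 x 0.01645 = 0.002300 mol.
n(HNO3) in the aliquot = 0.002300 mol.
[diluted HNO3] = 0.002300 / 0.02443 = 0.09413 M.
Dilution factor = 100.0/12.44 = 8.039, so [stock] = 0.09413 x 8.039 = 0.757 M.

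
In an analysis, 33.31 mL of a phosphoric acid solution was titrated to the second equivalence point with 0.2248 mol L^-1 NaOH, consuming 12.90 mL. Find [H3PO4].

n(NaOH) = 0.2248 x 0.01290 = 0.002900 mol.
At the second equivalence point, 2 mol OH^- react per mol H3PO4, so n(H3PO4) = 0.002900 / 2 = 0.001450 mol.
[H3PO4] = 0.001450 / 0.03331 L = 0.0435 M.

0.0435 M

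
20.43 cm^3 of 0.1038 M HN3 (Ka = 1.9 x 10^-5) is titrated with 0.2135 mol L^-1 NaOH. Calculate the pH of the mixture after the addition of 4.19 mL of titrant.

4.58

Initial n(HN3) = 0.1038 x 0.02043 = 0.002121 mol.
n(NaOH) added = 0.2135 x 0.004190 = 0.0008946 mol, converting that many moles of HN3 to N3-.
Remaining n(HN3) = 0.001226 mol; n(N3-) = 0.0008946 mol.
By Henderson-Hasselbalch, pH = pKa + log([A^-]/[HA]) = 4.72 + log(0.0008946/0.001226) = 4.72 + (-0.14) = 4.58.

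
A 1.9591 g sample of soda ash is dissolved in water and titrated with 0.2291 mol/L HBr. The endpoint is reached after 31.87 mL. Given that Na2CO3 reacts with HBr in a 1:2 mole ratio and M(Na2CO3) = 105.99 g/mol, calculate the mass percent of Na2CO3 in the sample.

19.8%

n(HBr) = 0.2291 x 0.03187 = 0.007301 mol.
n(Na2CO3) = 0.007301 / 2 = 0.003651 mol.
mass of Na2CO3 = 0.003651 x 105.99 = 0.3869 g.
% purity = 0.3869 / 1.9591 x 100 = 19.8%.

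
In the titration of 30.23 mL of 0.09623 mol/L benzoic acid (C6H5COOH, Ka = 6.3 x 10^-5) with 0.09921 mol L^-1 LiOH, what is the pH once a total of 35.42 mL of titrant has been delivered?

11.96

n(acid) = 0.09623 x 0.03023 = 0.002909 mol; n(LiOH) added = 0.09921 x 0.03542 = 0.003514 mol.
Base is in excess by 0.003514 - 0.002909 = 0.0006050 mol in a total volume of 0.06565 L.
[OH^-] = 0.0006050/0.06565 = 0.009215 M, so pOH = 2.04 and pH = 14.00 - 2.04 = 11.96.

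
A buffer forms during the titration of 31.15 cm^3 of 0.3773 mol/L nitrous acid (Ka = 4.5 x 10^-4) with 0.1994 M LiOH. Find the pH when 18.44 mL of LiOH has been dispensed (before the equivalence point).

3.01

Initial n(HNO2) = 0.3773 x 0.03115 = 0.01175 mol.
n(LiOH) added = 0.1994 x 0.01844 = 0.003677 mol, converting that many moles of HNO2 to NO2-.
Remaining n(HNO2) = 0.008076 mol; n(NO2-) = 0.003677 mol.
By Henderson-Hasselbalch, pH = pKa + log([A^-]/[HA]) = 3.35 + log(0.003677/0.008076) = 3.35 + (-0.34) = 3.01.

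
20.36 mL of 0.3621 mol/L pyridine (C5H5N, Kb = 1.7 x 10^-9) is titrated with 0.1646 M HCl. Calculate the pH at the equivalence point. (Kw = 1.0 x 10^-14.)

3.09

n(C5H5N) = 0.3621 x 0.02036 = 0.007372 mol; V(HCl) at equivalence = 0.007372/0.1646 = 0.04479 L.
At equivalence the base is fully converted to C5H5NH+; total volume = 0.06515 L, so [C5H5NH+] = 0.007372/0.06515 = 0.1132 M.
Ka(C5H5NH+) = Kw/Kb = 1.0e-14 / 1.7 x 10^-9 = 5.88e-6.
[H^+] = sqrt(Ka x [C5H5NH+]) = sqrt(5.88e-6 x 0.1132) = 0.000816 M.
pH = -log(0.000816) = 3.09.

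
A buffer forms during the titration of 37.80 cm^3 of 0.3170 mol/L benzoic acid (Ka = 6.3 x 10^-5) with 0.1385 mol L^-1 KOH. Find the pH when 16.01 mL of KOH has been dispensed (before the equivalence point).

Initial n(C6H5COOH) = 0.3170 x 0.03780 = 0.01198 mol.
n(KOH) added = 0.1385 x 0.01601 = 0.002217 mol, converting that many moles of C6H5COOH to C6H5COO-.
Remaining n(C6H5COOH) = 0.009765 mol; n(C6H5COO-) = 0.002217 mol.
By Henderson-Hasselbalch, pH = pKa + log([A^-]/[HA]) = 4.20 + log(0.002217/0.009765) = 4.20 + (-0.64) = 3.56.

3.56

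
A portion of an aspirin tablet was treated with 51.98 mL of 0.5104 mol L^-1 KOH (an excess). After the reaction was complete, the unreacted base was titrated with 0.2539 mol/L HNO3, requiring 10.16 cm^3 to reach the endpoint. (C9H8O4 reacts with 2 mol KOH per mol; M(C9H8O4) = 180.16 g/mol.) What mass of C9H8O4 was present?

2.16 g

Total n(KOH) added = 0.5104 x 0.05198 = 0.02653 mol.
n(HNO3) used = 0.2539 x 0.01016 = 0.002580 mol, which equals the excess n(KOH).
So n(KOH) consumed by the sample = 0.02653 - 0.002580 = 0.02395 mol.
n(C9H8O4) = 0.02395 / 2 = 0.01198 mol.
mass = 0.01198 mol x 180.16 g/mol = 2.16 g.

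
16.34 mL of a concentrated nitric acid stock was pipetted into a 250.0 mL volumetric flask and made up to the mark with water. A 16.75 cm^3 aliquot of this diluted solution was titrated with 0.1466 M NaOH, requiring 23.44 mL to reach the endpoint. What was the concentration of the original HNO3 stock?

3.14 M

n(NaOH) = 0.1466 x 0.02344 = 0.003436 mol.
n(HNO3) in the aliquot = 0.003436 mol.
[diluted HNO3] = 0.003436 / 0.01675 = 0.2052 M.
Dilution factor = 250.0/16.34 = 15.30, so [stock] = 0.2052 x 15.30 = 3.14 M.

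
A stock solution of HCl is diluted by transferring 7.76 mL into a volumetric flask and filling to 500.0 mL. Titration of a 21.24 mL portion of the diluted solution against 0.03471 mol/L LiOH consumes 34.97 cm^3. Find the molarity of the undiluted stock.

n(LiOH) = 0.03471 x 0.03497 = 0.001214 mol.
n(HCl) in the aliquot = 0.001214 mol.
[diluted HCl] = 0.001214 / 0.02124 = 0.05715 M.
Dilution factor = 500.0/7.760 = 64.43, so [stock] = 0.05715 x 64.43 = 3.68 M.

3.68 M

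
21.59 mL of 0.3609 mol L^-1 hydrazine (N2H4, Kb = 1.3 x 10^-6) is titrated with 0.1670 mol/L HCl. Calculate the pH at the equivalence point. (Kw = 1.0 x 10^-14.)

4.53

n(N2H4) = 0.3609 x 0.02159 = 0.007792 mol; V(HCl) at equivalence = 0.007792/0.1670 = 0.04666 L.
At equivalence the base is fully converted to N2H5+; total volume = 0.06825 L, so [N2H5+] = 0.007792/0.06825 = 0.1142 M.
Ka(N2H5+) = Kw/Kb = 1.0e-14 / 1.3 x 10^-6 = 7.69e-9.
[H^+] = sqrt(Ka x [N2H5+]) = sqrt(7.69e-9 x 0.1142) = 2.96e-5 M.
pH = -log(2.96e-5) = 4.53.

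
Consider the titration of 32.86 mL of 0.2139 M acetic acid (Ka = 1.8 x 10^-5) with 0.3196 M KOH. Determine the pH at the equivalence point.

8.93

n(CH3COOH) = 0.2139 x 0.03286 = 0.007029 mol; V(KOH) at equivalence = 0.007029/0.3196 = 0.02199 L.
At equivalence all the acid is converted to CH3COO-; total volume = 0.03286 + 0.02199 = 0.05485 L, so [CH3COO-] = 0.007029/0.05485 = 0.1281 M.
Kb = Kw/Ka = 1.0e-14 / 1.8 x 10^-5 = 5.56e-10.
[OH^-] = sqrt(Kb x [CH3COO-]) = sqrt(5.56e-10 x 0.1281) = 8.44e-6 M.
pOH = 5.07, so pH = 14.00 - 5.07 = 8.93.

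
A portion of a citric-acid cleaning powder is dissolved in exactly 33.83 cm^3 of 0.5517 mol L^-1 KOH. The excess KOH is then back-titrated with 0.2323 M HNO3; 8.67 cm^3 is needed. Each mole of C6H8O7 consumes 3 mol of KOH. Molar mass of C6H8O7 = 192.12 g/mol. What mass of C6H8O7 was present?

Total n(KOH) added = 0.5517 x 0.03383 = 0.01866 mol.
n(HNO3) used = 0.2323 x 0.008670 = 0.002014 mol, which equals the excess n(KOH).
So n(KOH) consumed by the sample = 0.01866 - 0.002014 = 0.01665 mol.
n(C6H8O7) = 0.01665 / 3 = 0.005550 mol.
mass = 0.005550 mol x 192.12 g/mol = 1.07 g.

1.07 g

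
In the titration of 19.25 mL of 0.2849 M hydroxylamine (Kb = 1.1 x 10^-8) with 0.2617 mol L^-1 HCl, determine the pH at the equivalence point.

3.45

n(NH2OH) = 0.2849 x 0.01925 = 0.005484 mol; V(HCl) at equivalence = 0.005484/0.2617 = 0.02096 L.
At equivalence the base is fully converted to NH3OH+; total volume = 0.04021 L, so [NH3OH+] = 0.005484/0.04021 = 0.1364 M.
Ka(NH3OH+) = Kw/Kb = 1.0e-14 / 1.1 x 10^-8 = 9.09e-7.
[H^+] = sqrt(Ka x [NH3OH+]) = sqrt(9.09e-7 x 0.1364) = 0.000352 M.
pH = -log(0.000352) = 3.45.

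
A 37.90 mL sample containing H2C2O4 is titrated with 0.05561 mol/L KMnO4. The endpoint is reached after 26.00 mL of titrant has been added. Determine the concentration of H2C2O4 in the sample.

n(KMnO4) = 0.05561 x 0.02600 = 0.001446 mol.
From the balanced equation, 2 mol KMnO4 reacts with 5 mol H2C2O4, so n(H2C2O4) = 0.001446 x 5/2 = 0.003615 mol.
[H2C2O4] = 0.003615 / 0.03790 L = 0.0954 M.

0.0954 M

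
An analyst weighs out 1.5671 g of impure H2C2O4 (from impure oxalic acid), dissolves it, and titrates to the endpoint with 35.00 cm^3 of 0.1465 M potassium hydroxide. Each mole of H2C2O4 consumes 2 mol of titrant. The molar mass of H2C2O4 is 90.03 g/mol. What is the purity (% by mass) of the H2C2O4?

14.7%

n(KOH) = 0.1465 x 0.03500 = 0.005127 mol.
n(H2C2O4) = 0.005127 / 2 = 0.002564 mol.
mass of H2C2O4 = 0.002564 x 90.03 = 0.2308 g.
% purity = 0.2308 / 1.5671 x 100 = 14.7%.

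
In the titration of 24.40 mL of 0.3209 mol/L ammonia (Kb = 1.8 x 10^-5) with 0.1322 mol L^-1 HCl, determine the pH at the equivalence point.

5.14

n(NH3) = 0.3209 x 0.02440 = 0.007830 mol; V(HCl) at equivalence = 0.007830/0.1322 = 0.05923 L.
At equivalence the base is fully converted to NH4+; total volume = 0.08363 L, so [NH4+] = 0.007830/0.08363 = 0.09363 M.
Ka(NH4+) = Kw/Kb = 1.0e-14 / 1.8 x 10^-5 = 5.56e-10.
[H^+] = sqrt(Ka x [NH4+]) = sqrt(5.56e-10 x 0.09363) = 7.21e-6 M.
pH = -log(7.21e-6) = 5.14.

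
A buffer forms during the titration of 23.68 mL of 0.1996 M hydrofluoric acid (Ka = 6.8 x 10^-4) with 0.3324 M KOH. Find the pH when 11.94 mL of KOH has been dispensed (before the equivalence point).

Initial n(HF) = 0.1996 x 0.02368 = 0.004727 mol.
n(KOH) added = 0.3324 x 0.01194 = 0.003969 mol, converting that many moles of HF to F-.
Remaining n(HF) = 0.0007577 mol; n(F-) = 0.003969 mol.
By Henderson-Hasselbalch, pH = pKa + log([A^-]/[HA]) = 3.17 + log(0.003969/0.0007577) = 3.17 + (+0.72) = 3.89.

3.89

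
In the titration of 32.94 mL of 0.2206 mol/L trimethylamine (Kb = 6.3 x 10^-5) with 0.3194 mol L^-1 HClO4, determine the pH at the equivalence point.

5.34

n((CH3)3N) = 0.2206 x 0.03294 = 0.007267 mol; V(HClO4) at equivalence = 0.007267/0.3194 = 0.02275 L.
At equivalence the base is fully converted to (CH3)3NH+; total volume = 0.05569 L, so [(CH3)3NH+] = 0.007267/0.05569 = 0.1305 M.
Ka((CH3)3NH+) = Kw/Kb = 1.0e-14 / 6.3 x 10^-5 = 1.59e-10.
[H^+] = sqrt(Ka x [(CH3)3NH+]) = sqrt(1.59e-10 x 0.1305) = 4.55e-6 M.
pH = -log(4.55e-6) = 5.34.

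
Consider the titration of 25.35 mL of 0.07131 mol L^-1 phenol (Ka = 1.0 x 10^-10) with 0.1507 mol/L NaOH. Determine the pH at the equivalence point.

n(C6H5OH) = 0.07131 x 0.02535 = 0.001808 mol; V(NaOH) at equivalence = 0.001808/0.1507 = 0.01200 L.
At equivalence all the acid is converted to C6H5O-; total volume = 0.02535 + 0.01200 = 0.03735 L, so [C6H5O-] = 0.001808/0.03735 = 0.04841 M.
Kb = Kw/Ka = 1.0e-14 / 1.0 x 10^-10 = 0.000100.
[OH^-] = sqrt(Kb x [C6H5O-]) = sqrt(0.000100 x 0.04841) = 0.00220 M.
pOH = 2.66, so pH = 14.00 - 2.66 = 11.34.

11.34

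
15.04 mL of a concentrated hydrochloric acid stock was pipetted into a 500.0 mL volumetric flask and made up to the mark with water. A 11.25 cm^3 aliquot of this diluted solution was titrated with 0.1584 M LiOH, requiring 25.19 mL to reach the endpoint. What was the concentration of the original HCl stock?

11.8 M

n(LiOH) = 0.1584 x 0.02519 = 0.003990 mol.
n(HCl) in the aliquot = 0.003990 mol.
[diluted HCl] = 0.003990 / 0.01125 = 0.3547 M.
Dilution factor = 500.0/15.04 = 33.24, so [stock] = 0.3547 x 33.24 = 11.8 M.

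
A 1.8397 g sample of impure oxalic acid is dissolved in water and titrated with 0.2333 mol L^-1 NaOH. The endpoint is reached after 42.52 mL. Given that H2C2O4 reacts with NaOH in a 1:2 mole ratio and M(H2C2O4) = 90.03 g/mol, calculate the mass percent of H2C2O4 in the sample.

24.3%

n(NaOH) = 0.2333 x 0.04252 = 0.009920 mol.
n(H2C2O4) = 0.009920 / 2 = 0.004960 mol.
mass of H2C2O4 = 0.004960 x 90.03 = 0.4465 g.
% purity = 0.4465 / 1.8397 x 100 = 24.3%.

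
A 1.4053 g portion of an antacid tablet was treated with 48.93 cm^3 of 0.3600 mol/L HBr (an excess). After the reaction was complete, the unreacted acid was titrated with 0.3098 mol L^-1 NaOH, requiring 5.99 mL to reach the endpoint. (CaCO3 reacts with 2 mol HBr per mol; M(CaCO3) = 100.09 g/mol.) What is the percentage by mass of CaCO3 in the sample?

56.1%

Total n(HBr) added = 0.3600 x 0.04893 = 0.01761 mol.
n(NaOH) used = 0.3098 x 0.005990 = 0.001856 mol, which equals the excess n(HBr).
So n(HBr) consumed by the sample = 0.01761 - 0.001856 = 0.01576 mol.
n(CaCO3) = 0.01576 / 2 = 0.007880 mol.
mass CaCO3 = 0.007880 x 100.09 = 0.7887 g, so %CaCO3 = 0.7887/1.4053 x 100 = 56.1%.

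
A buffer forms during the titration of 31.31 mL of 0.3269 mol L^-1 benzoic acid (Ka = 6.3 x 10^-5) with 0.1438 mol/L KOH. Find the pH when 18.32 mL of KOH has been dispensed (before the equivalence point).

Initial n(C6H5COOH) = 0.3269 x 0.03131 = 0.01024 mol.
n(KOH) added = 0.1438 x 0.01832 = 0.002634 mol, converting that many moles of C6H5COOH to C6H5COO-.
Remaining n(C6H5COOH) = 0.007601 mol; n(C6H5COO-) = 0.002634 mol.
By Henderson-Hasselbalch, pH = pKa + log([A^-]/[HA]) = 4.20 + log(0.002634/0.007601) = 4.20 + (-0.46) = 3.74.

3.74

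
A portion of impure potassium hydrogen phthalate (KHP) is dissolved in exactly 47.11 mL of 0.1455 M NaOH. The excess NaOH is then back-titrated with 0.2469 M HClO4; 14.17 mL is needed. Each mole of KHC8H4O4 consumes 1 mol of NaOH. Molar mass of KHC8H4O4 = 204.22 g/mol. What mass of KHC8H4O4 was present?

Total n(NaOH) added = 0.1455 x 0.04711 = 0.006855 mol.
n(HClO4) used = 0.2469 x 0.01417 = 0.003499 mol, which equals the excess n(NaOH).
So n(NaOH) consumed by the sample = 0.006855 - 0.003499 = 0.003356 mol.
n(KHC8H4O4) = 0.003356 / 1 = 0.003356 mol.
mass = 0.003356 mol x 204.22 g/mol = 0.685 g.

0.685 g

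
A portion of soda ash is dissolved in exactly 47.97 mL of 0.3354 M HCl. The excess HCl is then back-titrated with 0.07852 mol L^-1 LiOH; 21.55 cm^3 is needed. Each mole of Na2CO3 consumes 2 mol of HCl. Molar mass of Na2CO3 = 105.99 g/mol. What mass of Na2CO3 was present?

0.763 g

Total n(HCl) added = 0.3354 x 0.04797 = 0.01609 mol.
n(LiOH) used = 0.07852 x 0.02155 = 0.001692 mol, which equals the excess n(HCl).
So n(HCl) consumed by the sample = 0.01609 - 0.001692 = 0.01440 mol.
n(Na2CO3) = 0.01440 / 2 = 0.007199 mol.
mass = 0.007199 mol x 105.99 g/mol = 0.763 g.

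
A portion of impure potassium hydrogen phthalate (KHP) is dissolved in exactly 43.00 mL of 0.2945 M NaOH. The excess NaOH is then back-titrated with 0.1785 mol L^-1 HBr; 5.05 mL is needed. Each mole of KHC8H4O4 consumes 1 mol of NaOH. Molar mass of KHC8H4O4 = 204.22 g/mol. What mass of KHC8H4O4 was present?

2.40 g

Total n(NaOH) added = 0.2945 x 0.04300 = 0.01266 mol.
n(HBr) used = 0.1785 x 0.005050 = 0.0009014 mol, which equals the excess n(NaOH).
So n(NaOH) consumed by the sample = 0.01266 - 0.0009014 = 0.01176 mol.
n(KHC8H4O4) = 0.01176 / 1 = 0.01176 mol.
mass = 0.01176 mol x 204.22 g/mol = 2.40 g.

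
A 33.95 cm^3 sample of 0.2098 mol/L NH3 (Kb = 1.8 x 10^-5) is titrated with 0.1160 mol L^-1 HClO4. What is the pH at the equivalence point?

n(NH3) = 0.2098 x 0.03395 = 0.007123 mol; V(HClO4) at equivalence = 0.007123/0.1160 = 0.06140 L.
At equivalence the base is fully converted to NH4+; total volume = 0.09535 L, so [NH4+] = 0.007123/0.09535 = 0.07470 M.
Ka(NH4+) = Kw/Kb = 1.0e-14 / 1.8 x 10^-5 = 5.56e-10.
[H^+] = sqrt(Ka x [NH4+]) = sqrt(5.56e-10 x 0.07470) = 6.44e-6 M.
pH = -log(6.44e-6) = 5.19.

5.19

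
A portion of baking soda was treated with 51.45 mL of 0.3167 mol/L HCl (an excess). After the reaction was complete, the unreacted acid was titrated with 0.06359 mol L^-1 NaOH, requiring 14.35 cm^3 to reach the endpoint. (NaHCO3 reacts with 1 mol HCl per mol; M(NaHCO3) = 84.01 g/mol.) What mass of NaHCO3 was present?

Total n(HCl) added = 0.3167 x 0.05145 = 0.01629 mol.
n(NaOH) used = 0.06359 x 0.01435 = 0.0009125 mol, which equals the excess n(HCl).
So n(HCl) consumed by the sample = 0.01629 - 0.0009125 = 0.01538 mol.
n(NaHCO3) = 0.01538 / 1 = 0.01538 mol.
mass = 0.01538 mol x 84.01 g/mol = 1.29 g.

1.29 g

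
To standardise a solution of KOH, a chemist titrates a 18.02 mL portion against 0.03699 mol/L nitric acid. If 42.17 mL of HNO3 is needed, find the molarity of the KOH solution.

0.0866 M

n(HNO3) delivered = 0.03699 x 0.04217 = 0.001560 mol.
For a 1:1 reaction, n(KOH) = 0.001560 mol.
[KOH] = 0.001560 mol / 0.01802 L = 0.0866 M.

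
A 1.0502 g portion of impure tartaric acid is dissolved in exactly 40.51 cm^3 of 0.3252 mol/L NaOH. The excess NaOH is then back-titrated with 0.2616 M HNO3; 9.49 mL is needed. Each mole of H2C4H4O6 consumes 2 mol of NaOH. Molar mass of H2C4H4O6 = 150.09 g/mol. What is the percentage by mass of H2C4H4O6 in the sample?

Total n(NaOH) added = 0.3252 x 0.04051 = 0.01317 mol.
n(HNO3) used = 0.2616 x 0.009490 = 0.002483 mol, which equals the excess n(NaOH).
So n(NaOH) consumed by the sample = 0.01317 - 0.002483 = 0.01069 mol.
n(H2C4H4O6) = 0.01069 / 2 = 0.005346 mol.
mass H2C4H4O6 = 0.005346 x 150.09 = 0.8023 g, so %H2C4H4O6 = 0.8023/1.0502 x 100 = 76.4%.

76.4%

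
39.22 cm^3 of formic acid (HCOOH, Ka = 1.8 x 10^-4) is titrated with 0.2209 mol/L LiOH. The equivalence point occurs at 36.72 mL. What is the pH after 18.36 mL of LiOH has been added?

3.74

18.36 mL is exactly half the equivalence volume (36.72/2), i.e. the half-equivalence point.
There, n(HA) = n(A^-), so pH = pKa = -log(1.8 x 10^-4) = 3.74.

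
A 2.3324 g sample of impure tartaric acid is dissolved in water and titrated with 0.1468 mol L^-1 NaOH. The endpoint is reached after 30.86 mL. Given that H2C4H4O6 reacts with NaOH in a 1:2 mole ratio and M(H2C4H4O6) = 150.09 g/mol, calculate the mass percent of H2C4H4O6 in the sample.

14.6%

n(NaOH) = 0.1468 x 0.03086 = 0.004530 mol.
n(H2C4H4O6) = 0.004530 / 2 = 0.002265 mol.
mass of H2C4H4O6 = 0.002265 x 150.09 = 0.3400 g.
% purity = 0.3400 / 2.3324 x 100 = 14.6%.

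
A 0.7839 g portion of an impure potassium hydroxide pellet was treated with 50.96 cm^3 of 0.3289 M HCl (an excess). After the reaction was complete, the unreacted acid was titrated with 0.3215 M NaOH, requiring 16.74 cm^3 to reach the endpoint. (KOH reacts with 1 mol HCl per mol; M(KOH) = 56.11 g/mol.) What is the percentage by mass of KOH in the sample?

Total n(HCl) added = 0.3289 x 0.05096 = 0.01676 mol.
n(NaOH) used = 0.3215 x 0.01674 = 0.005382 mol, which equals the excess n(HCl).
So n(HCl) consumed by the sample = 0.01676 - 0.005382 = 0.01138 mol.
n(KOH) = 0.01138 / 1 = 0.01138 mol.
mass KOH = 0.01138 x 56.11 = 0.6385 g, so %KOH = 0.6385/0.7839 x 100 = 81.4%.

81.4%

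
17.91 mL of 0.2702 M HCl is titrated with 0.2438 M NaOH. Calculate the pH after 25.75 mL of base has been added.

n(acid) = 0.2702 x 0.01791 = 0.004839 mol; n(NaOH) added = 0.2438 x 0.02575 = 0.006278 mol.
Base is in excess by 0.006278 - 0.004839 = 0.001439 mol in a total volume of 0.04366 L.
[OH^-] = 0.001439/0.04366 = 0.03295 M, so pOH = 1.48 and pH = 14.00 - 1.48 = 12.52.

12.52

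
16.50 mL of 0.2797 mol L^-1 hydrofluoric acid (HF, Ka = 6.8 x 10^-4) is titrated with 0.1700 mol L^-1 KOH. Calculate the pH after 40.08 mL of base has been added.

12.59

n(acid) = 0.2797 x 0.01650 = 0.004615 mol; n(KOH) added = 0.1700 x 0.04008 = 0.006814 mol.
Base is in excess by 0.006814 - 0.004615 = 0.002199 mol in a total volume of 0.05658 L.
[OH^-] = 0.002199/0.05658 = 0.03886 M, so pOH = 1.41 and pH = 14.00 - 1.41 = 12.59.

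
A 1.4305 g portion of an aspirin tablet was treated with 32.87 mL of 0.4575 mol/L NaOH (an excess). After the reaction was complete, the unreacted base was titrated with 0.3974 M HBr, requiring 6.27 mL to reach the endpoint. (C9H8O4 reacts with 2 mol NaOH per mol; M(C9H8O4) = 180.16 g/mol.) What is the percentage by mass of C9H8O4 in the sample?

79.0%

Total n(NaOH) added = 0.4575 x 0.03287 = 0.01504 mol.
n(HBr) used = 0.3974 x 0.006270 = 0.002492 mol, which equals the excess n(NaOH).
So n(NaOH) consumed by the sample = 0.01504 - 0.002492 = 0.01255 mol.
n(C9H8O4) = 0.01255 / 2 = 0.006273 mol.
mass C9H8O4 = 0.006273 x 180.16 = 1.130 g, so %C9H8O4 = 1.130/1.4305 x 100 = 79.0%.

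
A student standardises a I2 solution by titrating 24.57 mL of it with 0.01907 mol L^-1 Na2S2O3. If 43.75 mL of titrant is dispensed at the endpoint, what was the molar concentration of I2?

0.0170 M

n(Na2S2O3) = 0.01907 x 0.04375 = 0.0008343 mol.
From the balanced equation, 2 mol Na2S2O3 reacts with 1 mol I2, so n(I2) = 0.0008343 x 1/2 = 0.0004172 mol.
[I2] = 0.0004172 / 0.02457 L = 0.0170 M.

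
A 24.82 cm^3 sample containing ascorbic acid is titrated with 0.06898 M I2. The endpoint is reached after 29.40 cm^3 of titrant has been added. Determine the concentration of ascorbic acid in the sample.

0.0817 M

n(I2) = 0.06898 x 0.02940 = 0.002028 mol.
From the balanced equation, 1 mol I2 reacts with 1 mol ascorbic acid, so n(ascorbic acid) = 0.002028 x 1/1 = 0.002028 mol.
[ascorbic acid] = 0.002028 / 0.02482 L = 0.0817 M.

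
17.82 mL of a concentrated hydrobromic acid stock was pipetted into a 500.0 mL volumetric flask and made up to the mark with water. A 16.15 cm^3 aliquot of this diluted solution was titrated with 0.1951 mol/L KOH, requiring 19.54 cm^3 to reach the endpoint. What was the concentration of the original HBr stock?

6.62 M

n(KOH) = 0.1951 x 0.01954 = 0.003812 mol.
n(HBr) in the aliquot = 0.003812 mol.
[diluted HBr] = 0.003812 / 0.01615 = 0.2361 M.
Dilution factor = 500.0/17.82 = 28.06, so [stock] = 0.2361 x 28.06 = 6.62 M.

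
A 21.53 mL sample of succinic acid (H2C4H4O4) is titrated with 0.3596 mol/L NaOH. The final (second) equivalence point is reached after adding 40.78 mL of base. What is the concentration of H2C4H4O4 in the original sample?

n(NaOH) = 0.3596 x 0.04078 = 0.01466 mol.
At the final (second) equivalence point, 2 mol OH^- react per mol H2C4H4O4, so n(H2C4H4O4) = 0.01466 / 2 = 0.007332 mol.
[H2C4H4O4] = 0.007332 / 0.02153 L = 0.341 M.

0.341 M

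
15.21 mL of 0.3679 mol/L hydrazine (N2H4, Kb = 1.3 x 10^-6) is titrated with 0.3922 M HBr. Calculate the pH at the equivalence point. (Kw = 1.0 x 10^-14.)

n(N2H4) = 0.3679 x 0.01521 = 0.005596 mol; V(HBr) at equivalence = 0.005596/0.3922 = 0.01427 L.
At equivalence the base is fully converted to N2H5+; total volume = 0.02948 L, so [N2H5+] = 0.005596/0.02948 = 0.1898 M.
Ka(N2H5+) = Kw/Kb = 1.0e-14 / 1.3 x 10^-6 = 7.69e-9.
[H^+] = sqrt(Ka x [N2H5+]) = sqrt(7.69e-9 x 0.1898) = 3.82e-5 M.
pH = -log(3.82e-5) = 4.42.

4.42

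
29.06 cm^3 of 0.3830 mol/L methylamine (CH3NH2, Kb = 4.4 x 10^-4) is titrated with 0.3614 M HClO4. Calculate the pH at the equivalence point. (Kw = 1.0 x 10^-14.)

5.69

n(CH3NH2) = 0.3830 x 0.02906 = 0.01113 mol; V(HClO4) at equivalence = 0.01113/0.3614 = 0.03080 L.
At equivalence the base is fully converted to CH3NH3+; total volume = 0.05986 L, so [CH3NH3+] = 0.01113/0.05986 = 0.1859 M.
Ka(CH3NH3+) = Kw/Kb = 1.0e-14 / 4.4 x 10^-4 = 2.27e-11.
[H^+] = sqrt(Ka x [CH3NH3+]) = sqrt(2.27e-11 x 0.1859) = 2.06e-6 M.
pH = -log(2.06e-6) = 5.69.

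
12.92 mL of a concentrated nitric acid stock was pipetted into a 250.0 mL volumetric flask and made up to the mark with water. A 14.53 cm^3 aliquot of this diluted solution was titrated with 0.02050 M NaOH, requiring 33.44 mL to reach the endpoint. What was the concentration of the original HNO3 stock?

n(NaOH) = 0.02050 x 0.03344 = 0.0006855 mol.
n(HNO3) in the aliquot = 0.0006855 mol.
[diluted HNO3] = 0.0006855 / 0.01453 = 0.04718 M.
Dilution factor = 250.0/12.92 = 19.35, so [stock] = 0.04718 x 19.35 = 0.913 M.

0.913 M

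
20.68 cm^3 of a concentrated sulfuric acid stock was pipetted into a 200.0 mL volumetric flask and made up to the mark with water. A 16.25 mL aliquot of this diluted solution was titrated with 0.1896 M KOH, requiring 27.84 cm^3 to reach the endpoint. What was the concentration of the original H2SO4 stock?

n(KOH) = 0.1896 x 0.02784 = 0.005278 mol.
n(H2SO4) in the aliquot = 0.005278 x 1/2 = 0.002639 mol.
[diluted H2SO4] = 0.002639 / 0.01625 = 0.1624 M.
Dilution factor = 200.0/20.68 = 9.671, so [stock] = 0.1624 x 9.671 = 1.57 M.

1.57 M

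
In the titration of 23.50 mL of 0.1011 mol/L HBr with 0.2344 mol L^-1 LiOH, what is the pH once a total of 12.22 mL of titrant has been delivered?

n(acid) = 0.1011 x 0.02350 = 0.002376 mol; n(LiOH) added = 0.2344 x 0.01222 = 0.002864 mol.
Base is in excess by 0.002864 - 0.002376 = 0.0004885 mol in a total volume of 0.03572 L.
[OH^-] = 0.0004885/0.03572 = 0.01368 M, so pOH = 1.86 and pH = 14.00 - 1.86 = 12.14.

12.14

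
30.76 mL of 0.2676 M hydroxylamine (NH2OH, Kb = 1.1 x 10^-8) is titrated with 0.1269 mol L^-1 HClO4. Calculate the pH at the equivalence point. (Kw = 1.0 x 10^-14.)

3.55

n(NH2OH) = 0.2676 x 0.03076 = 0.008231 mol; V(HClO4) at equivalence = 0.008231/0.1269 = 0.06487 L.
At equivalence the base is fully converted to NH3OH+; total volume = 0.09563 L, so [NH3OH+] = 0.008231/0.09563 = 0.08608 M.
Ka(NH3OH+) = Kw/Kb = 1.0e-14 / 1.1 x 10^-8 = 9.09e-7.
[H^+] = sqrt(Ka x [NH3OH+]) = sqrt(9.09e-7 x 0.08608) = 0.000280 M.
pH = -log(0.000280) = 3.55.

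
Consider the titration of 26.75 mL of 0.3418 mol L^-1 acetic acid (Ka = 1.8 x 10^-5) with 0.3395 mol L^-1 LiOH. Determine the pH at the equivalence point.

8.99

n(CH3COOH) = 0.3418 x 0.02675 = 0.009143 mol; V(LiOH) at equivalence = 0.009143/0.3395 = 0.02693 L.
At equivalence all the acid is converted to CH3COO-; total volume = 0.02675 + 0.02693 = 0.05368 L, so [CH3COO-] = 0.009143/0.05368 = 0.1703 M.
Kb = Kw/Ka = 1.0e-14 / 1.8 x 10^-5 = 5.56e-10.
[OH^-] = sqrt(Kb x [CH3COO-]) = sqrt(5.56e-10 x 0.1703) = 9.73e-6 M.
pOH = 5.01, so pH = 14.00 - 5.01 = 8.99.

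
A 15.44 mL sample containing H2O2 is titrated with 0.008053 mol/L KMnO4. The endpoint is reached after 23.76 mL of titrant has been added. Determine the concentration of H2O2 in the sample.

n(KMnO4) = 0.008053 x 0.02376 = 0.0001913 mol.
From the balanced equation, 2 mol KMnO4 reacts with 5 mol H2O2, so n(H2O2) = 0.0001913 x 5/2 = 0.0004783 mol.
[H2O2] = 0.0004783 / 0.01544 L = 0.0310 M.

0.0310 M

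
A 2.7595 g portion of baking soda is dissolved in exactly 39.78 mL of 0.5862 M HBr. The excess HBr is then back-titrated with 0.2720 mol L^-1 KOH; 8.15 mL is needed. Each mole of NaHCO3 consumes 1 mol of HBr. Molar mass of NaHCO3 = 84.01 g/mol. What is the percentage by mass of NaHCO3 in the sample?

Total n(HBr) added = 0.5862 x 0.03978 = 0.02332 mol.
n(KOH) used = 0.2720 x 0.008150 = 0.002217 mol, which equals the excess n(HBr).
So n(HBr) consumed by the sample = 0.02332 - 0.002217 = 0.02110 mol.
n(NaHCO3) = 0.02110 / 1 = 0.02110 mol.
mass NaHCO3 = 0.02110 x 84.01 = 1.773 g, so %NaHCO3 = 1.773/2.7595 x 100 = 64.2%.

64.2%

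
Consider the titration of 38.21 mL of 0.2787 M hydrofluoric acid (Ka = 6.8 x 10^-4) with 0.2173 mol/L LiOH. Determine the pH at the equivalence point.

8.13

n(HF) = 0.2787 x 0.03821 = 0.01065 mol; V(LiOH) at equivalence = 0.01065/0.2173 = 0.04901 L.
At equivalence all the acid is converted to F-; total volume = 0.03821 + 0.04901 = 0.08722 L, so [F-] = 0.01065/0.08722 = 0.1221 M.
Kb = Kw/Ka = 1.0e-14 / 6.8 x 10^-4 = 1.47e-11.
[OH^-] = sqrt(Kb x [F-]) = sqrt(1.47e-11 x 0.1221) = 1.34e-6 M.
pOH = 5.87, so pH = 14.00 - 5.87 = 8.13.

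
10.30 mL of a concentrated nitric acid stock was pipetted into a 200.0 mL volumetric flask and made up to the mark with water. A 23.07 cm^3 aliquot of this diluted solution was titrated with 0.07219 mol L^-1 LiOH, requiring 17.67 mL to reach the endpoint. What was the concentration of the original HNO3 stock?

1.07 M

n(LiOH) = 0.07219 x 0.01767 = 0.001276 mol.
n(HNO3) in the aliquot = 0.001276 mol.
[diluted HNO3] = 0.001276 / 0.02307 = 0.05529 M.
Dilution factor = 200.0/10.30 = 19.42, so [stock] = 0.05529 x 19.42 = 1.07 M.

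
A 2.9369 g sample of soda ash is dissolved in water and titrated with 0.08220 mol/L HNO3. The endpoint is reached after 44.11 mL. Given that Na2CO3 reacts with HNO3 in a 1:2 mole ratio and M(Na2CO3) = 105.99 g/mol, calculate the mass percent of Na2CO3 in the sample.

6.54%

n(HNO3) = 0.08220 x 0.04411 = 0.003626 mol.
n(Na2CO3) = 0.003626 / 2 = 0.001813 mol.
mass of Na2CO3 = 0.001813 x 105.99 = 0.1922 g.
% purity = 0.1922 / 2.9369 x 100 = 6.54%.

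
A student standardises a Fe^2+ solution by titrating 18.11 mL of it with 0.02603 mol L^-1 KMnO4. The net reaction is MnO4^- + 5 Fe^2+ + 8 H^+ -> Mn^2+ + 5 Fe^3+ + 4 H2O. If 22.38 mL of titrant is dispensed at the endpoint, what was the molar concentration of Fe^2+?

n(KMnO4) = 0.02603 x 0.02238 = 0.0005826 mol.
From the balanced equation, 1 mol KMnO4 reacts with 5 mol Fe^2+, so n(Fe^2+) = 0.0005826 x 5/1 = 0.002913 mol.
[Fe^2+] = 0.002913 / 0.01811 L = 0.161 M.

0.161 M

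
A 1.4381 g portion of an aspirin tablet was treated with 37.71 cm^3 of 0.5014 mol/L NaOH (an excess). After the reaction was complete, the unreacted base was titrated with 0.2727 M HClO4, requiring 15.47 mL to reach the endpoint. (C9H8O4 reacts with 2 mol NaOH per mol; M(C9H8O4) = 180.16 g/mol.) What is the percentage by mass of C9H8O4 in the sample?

92.0%

Total n(NaOH) added = 0.5014 x 0.03771 = 0.01891 mol.
n(HClO4) used = 0.2727 x 0.01547 = 0.004219 mol, which equals the excess n(NaOH).
So n(NaOH) consumed by the sample = 0.01891 - 0.004219 = 0.01469 mol.
n(C9H8O4) = 0.01469 / 2 = 0.007345 mol.
mass C9H8O4 = 0.007345 x 180.16 = 1.323 g, so %C9H8O4 = 1.323/1.4381 x 100 = 92.0%.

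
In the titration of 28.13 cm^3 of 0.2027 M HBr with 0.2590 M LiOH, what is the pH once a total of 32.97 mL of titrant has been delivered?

12.67

n(acid) = 0.2027 x 0.02813 = 0.005702 mol; n(LiOH) added = 0.2590 x 0.03297 = 0.008539 mol.
Base is in excess by 0.008539 - 0.005702 = 0.002837 mol in a total volume of 0.06110 L.
[OH^-] = 0.002837/0.06110 = 0.04644 M, so pOH = 1.33 and pH = 14.00 - 1.33 = 12.67.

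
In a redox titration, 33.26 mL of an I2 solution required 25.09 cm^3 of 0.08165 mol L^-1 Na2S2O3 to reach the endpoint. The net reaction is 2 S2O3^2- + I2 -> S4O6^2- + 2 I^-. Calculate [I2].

0.0308 M

n(Na2S2O3) = 0.08165 x 0.02509 = 0.002049 mol.
From the balanced equation, 2 mol Na2S2O3 reacts with 1 mol I2, so n(I2) = 0.002049 x 1/2 = 0.001024 mol.
[I2] = 0.001024 / 0.03326 L = 0.0308 M.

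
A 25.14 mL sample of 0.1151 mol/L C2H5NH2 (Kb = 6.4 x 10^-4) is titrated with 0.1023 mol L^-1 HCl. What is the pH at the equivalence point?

n(C2H5NH2) = 0.1151 x 0.02514 = 0.002894 mol; V(HCl) at equivalence = 0.002894/0.1023 = 0.02829 L.
At equivalence the base is fully converted to C2H5NH3+; total volume = 0.05343 L, so [C2H5NH3+] = 0.002894/0.05343 = 0.05416 M.
Ka(C2H5NH3+) = Kw/Kb = 1.0e-14 / 6.4 x 10^-4 = 1.56e-11.
[H^+] = sqrt(Ka x [C2H5NH3+]) = sqrt(1.56e-11 x 0.05416) = 9.20e-7 M.
pH = -log(9.20e-7) = 6.04.

6.04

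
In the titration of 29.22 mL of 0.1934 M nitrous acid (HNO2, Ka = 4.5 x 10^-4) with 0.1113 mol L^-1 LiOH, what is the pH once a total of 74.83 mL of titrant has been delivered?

n(acid) = 0.1934 x 0.02922 = 0.005651 mol; n(LiOH) added = 0.1113 x 0.07483 = 0.008329 mol.
Base is in excess by 0.008329 - 0.005651 = 0.002677 mol in a total volume of 0.1041 L.
[OH^-] = 0.002677/0.1041 = 0.02573 M, so pOH = 1.59 and pH = 14.00 - 1.59 = 12.41.

12.41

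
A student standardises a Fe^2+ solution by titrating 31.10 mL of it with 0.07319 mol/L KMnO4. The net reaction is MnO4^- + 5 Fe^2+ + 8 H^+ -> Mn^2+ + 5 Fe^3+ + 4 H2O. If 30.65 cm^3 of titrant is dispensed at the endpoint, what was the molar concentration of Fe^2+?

n(KMnO4) = 0.07319 x 0.03065 = 0.002243 mol.
From the balanced equation, 1 mol KMnO4 reacts with 5 mol Fe^2+, so n(Fe^2+) = 0.002243 x 5/1 = 0.01122 mol.
[Fe^2+] = 0.01122 / 0.03110 L = 0.361 M.

0.361 M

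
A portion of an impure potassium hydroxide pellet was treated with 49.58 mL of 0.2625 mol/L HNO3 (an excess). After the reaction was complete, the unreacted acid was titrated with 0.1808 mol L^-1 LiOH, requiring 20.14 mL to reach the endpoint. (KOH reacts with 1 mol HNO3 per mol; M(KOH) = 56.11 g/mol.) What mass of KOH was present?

0.526 g

Total n(HNO3) added = 0.2625 x 0.04958 = 0.01301 mol.
n(LiOH) used = 0.1808 x 0.02014 = 0.003641 mol, which equals the excess n(HNO3).
So n(HNO3) consumed by the sample = 0.01301 - 0.003641 = 0.009373 mol.
n(KOH) = 0.009373 / 1 = 0.009373 mol.
mass = 0.009373 mol x 56.11 g/mol = 0.526 g.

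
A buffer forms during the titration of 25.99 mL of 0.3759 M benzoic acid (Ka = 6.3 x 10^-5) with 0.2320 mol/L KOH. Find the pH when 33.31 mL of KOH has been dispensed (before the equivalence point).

Initial n(C6H5COOH) = 0.3759 x 0.02599 = 0.009770 mol.
n(KOH) added = 0.2320 x 0.03331 = 0.007728 mol, converting that many moles of C6H5COOH to C6H5COO-.
Remaining n(C6H5COOH) = 0.002042 mol; n(C6H5COO-) = 0.007728 mol.
By Henderson-Hasselbalch, pH = pKa + log([A^-]/[HA]) = 4.20 + log(0.007728/0.002042) = 4.20 + (+0.58) = 4.78.

4.78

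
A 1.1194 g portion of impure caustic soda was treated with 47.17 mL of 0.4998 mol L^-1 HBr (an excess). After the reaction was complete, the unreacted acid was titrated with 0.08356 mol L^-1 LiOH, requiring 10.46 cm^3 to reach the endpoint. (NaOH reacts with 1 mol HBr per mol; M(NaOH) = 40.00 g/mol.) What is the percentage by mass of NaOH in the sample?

Total n(HBr) added = 0.4998 x 0.04717 = 0.02358 mol.
n(LiOH) used = 0.08356 x 0.01046 = 0.0008740 mol, which equals the excess n(HBr).
So n(HBr) consumed by the sample = 0.02358 - 0.0008740 = 0.02270 mol.
n(NaOH) = 0.02270 / 1 = 0.02270 mol.
mass NaOH = 0.02270 x 40.00 = 0.9081 g, so %NaOH = 0.9081/1.1194 x 100 = 81.1%.

81.1%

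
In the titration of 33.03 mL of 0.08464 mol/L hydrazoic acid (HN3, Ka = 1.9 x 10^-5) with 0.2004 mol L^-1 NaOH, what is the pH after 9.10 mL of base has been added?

Initial n(HN3) = 0.08464 x 0.03303 = 0.002796 mol.
n(NaOH) added = 0.2004 x 0.009100 = 0.001824 mol, converting that many moles of HN3 to N3-.
Remaining n(HN3) = 0.0009720 mol; n(N3-) = 0.001824 mol.
By Henderson-Hasselbalch, pH = pKa + log([A^-]/[HA]) = 4.72 + log(0.001824/0.0009720) = 4.72 + (+0.27) = 4.99.

4.99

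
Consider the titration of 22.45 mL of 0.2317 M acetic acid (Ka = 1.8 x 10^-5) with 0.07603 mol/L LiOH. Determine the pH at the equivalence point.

n(CH3COOH) = 0.2317 x 0.02245 = 0.005202 mol; V(LiOH) at equivalence = 0.005202/0.07603 = 0.06842 L.
At equivalence all the acid is converted to CH3COO-; total volume = 0.02245 + 0.06842 = 0.09087 L, so [CH3COO-] = 0.005202/0.09087 = 0.05725 M.
Kb = Kw/Ka = 1.0e-14 / 1.8 x 10^-5 = 5.56e-10.
[OH^-] = sqrt(Kb x [CH3COO-]) = sqrt(5.56e-10 x 0.05725) = 5.64e-6 M.
pOH = 5.25, so pH = 14.00 - 5.25 = 8.75.

8.75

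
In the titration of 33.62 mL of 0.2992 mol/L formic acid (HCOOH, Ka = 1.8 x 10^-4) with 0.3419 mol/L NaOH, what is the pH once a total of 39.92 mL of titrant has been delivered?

12.69

n(acid) = 0.2992 x 0.03362 = 0.01006 mol; n(NaOH) added = 0.3419 x 0.03992 = 0.01365 mol.
Base is in excess by 0.01365 - 0.01006 = 0.003590 mol in a total volume of 0.07354 L.
[OH^-] = 0.003590/0.07354 = 0.04881 M, so pOH = 1.31 and pH = 14.00 - 1.31 = 12.69.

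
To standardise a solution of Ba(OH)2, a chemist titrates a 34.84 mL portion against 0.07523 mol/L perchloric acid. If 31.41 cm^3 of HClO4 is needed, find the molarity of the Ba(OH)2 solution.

0.0339 M

n(HClO4) delivered = 0.07523 x 0.03141 = 0.002363 mol.
The reaction is 1 Ba(OH)2 + 2 HClO4, so n(Ba(OH)2) = 0.002363 x 1/2 = 0.001181 mol.
[Ba(OH)2] = 0.001181 mol / 0.03484 L = 0.0339 M.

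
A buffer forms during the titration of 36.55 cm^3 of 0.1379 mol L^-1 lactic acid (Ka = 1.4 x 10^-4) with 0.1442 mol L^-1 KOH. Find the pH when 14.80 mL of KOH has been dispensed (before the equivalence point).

Initial n(HC3H5O3) = 0.1379 x 0.03655 = 0.005040 mol.
n(KOH) added = 0.1442 x 0.01480 = 0.002134 mol, converting that many moles of HC3H5O3 to C3H5O3-.
Remaining n(HC3H5O3) = 0.002906 mol; n(C3H5O3-) = 0.002134 mol.
By Henderson-Hasselbalch, pH = pKa + log([A^-]/[HA]) = 3.85 + log(0.002134/0.002906) = 3.85 + (-0.13) = 3.72.

3.72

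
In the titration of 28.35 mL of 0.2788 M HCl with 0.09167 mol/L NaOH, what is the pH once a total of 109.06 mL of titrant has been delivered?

12.18

n(acid) = 0.2788 x 0.02835 = 0.007904 mol; n(NaOH) added = 0.09167 x 0.1091 = 0.009998 mol.
Base is in excess by 0.009998 - 0.007904 = 0.002094 mol in a total volume of 0.1374 L.
[OH^-] = 0.002094/0.1374 = 0.01524 M, so pOH = 1.82 and pH = 14.00 - 1.82 = 12.18.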